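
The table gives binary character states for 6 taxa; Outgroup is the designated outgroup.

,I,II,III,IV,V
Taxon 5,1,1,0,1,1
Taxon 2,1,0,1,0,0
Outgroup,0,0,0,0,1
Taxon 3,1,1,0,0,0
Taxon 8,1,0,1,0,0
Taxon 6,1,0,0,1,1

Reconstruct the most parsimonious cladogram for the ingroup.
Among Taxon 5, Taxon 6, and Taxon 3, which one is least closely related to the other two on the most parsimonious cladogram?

Taxon 3

Character polarity is set by the outgroup: the derived state is whichever differs from the outgroup's state, so for V the derived state is '0', and for the remaining characters it is '1'.
I (derived state '1') is shared by all ingroup taxa — unites the whole ingroup.
II groups Taxon 3 and Taxon 5, which is incompatible with the clades supported by the remaining characters; treating it as convergent (homoplasy) costs fewer steps than any alternative tree.
III (derived state '1') is shared by Taxon 2 and Taxon 8 — a synapomorphy uniting that clade.
Only Taxon 5 and Taxon 6 show the derived state '1' for IV, supporting them as a clade.
V: derived state '0' in Taxon 2, Taxon 3, and Taxon 8 only — synapomorphy for {Taxon 2, Taxon 3, Taxon 8}.
Most parsimonious ingroup topology: ((Taxon 5,Taxon 6),((Taxon 2,Taxon 8),Taxon 3)).
Taxon 5 and Taxon 6 share a more recent common ancestor with each other than either does with Taxon 3, so Taxon 3 is the least closely related of the three.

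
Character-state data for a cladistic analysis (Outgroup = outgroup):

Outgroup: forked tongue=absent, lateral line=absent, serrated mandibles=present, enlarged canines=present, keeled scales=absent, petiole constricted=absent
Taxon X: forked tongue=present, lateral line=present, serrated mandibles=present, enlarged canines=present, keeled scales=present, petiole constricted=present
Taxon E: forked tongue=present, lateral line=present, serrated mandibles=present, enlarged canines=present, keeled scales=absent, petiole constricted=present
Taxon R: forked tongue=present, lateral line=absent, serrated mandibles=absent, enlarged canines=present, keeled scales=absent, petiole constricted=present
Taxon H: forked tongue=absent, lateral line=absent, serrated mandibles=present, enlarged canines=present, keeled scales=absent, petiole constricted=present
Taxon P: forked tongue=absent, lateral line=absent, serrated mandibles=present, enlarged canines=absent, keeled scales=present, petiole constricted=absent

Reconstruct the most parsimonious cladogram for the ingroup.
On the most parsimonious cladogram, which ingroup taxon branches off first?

Character polarity is set by the outgroup: the derived state is whichever differs from the outgroup's state, so for serrated mandibles, enlarged canines the derived state is 'absent', and for the remaining characters it is 'present'.
forked tongue (derived state 'present') is shared by Taxon E, Taxon R, and Taxon X — a synapomorphy uniting that clade.
lateral line (derived state 'present') is shared by Taxon E and Taxon X — a synapomorphy uniting that clade.
serrated mandibles: derived state 'absent' in Taxon R only — an autapomorphy, so it tells us nothing about relationships among taxa.
enlarged canines (derived state 'absent') is unique to Taxon P (autapomorphy; uninformative for grouping).
keeled scales (state 'present') occurs in Taxon P and Taxon X but conflicts with the nesting implied by the other characters — most parsimoniously interpreted as homoplasy.
petiole constricted: derived state 'present' in Taxon E, Taxon H, Taxon R, and Taxon X only — synapomorphy for {Taxon E, Taxon H, Taxon R, Taxon X}.
Most parsimonious ingroup topology: ((((Taxon X,Taxon E),Taxon R),Taxon H),Taxon P).
Taxon P is sister to the clade containing all other ingroup taxa, so it is the earliest-diverging (most basal) ingroup lineage.

Taxon P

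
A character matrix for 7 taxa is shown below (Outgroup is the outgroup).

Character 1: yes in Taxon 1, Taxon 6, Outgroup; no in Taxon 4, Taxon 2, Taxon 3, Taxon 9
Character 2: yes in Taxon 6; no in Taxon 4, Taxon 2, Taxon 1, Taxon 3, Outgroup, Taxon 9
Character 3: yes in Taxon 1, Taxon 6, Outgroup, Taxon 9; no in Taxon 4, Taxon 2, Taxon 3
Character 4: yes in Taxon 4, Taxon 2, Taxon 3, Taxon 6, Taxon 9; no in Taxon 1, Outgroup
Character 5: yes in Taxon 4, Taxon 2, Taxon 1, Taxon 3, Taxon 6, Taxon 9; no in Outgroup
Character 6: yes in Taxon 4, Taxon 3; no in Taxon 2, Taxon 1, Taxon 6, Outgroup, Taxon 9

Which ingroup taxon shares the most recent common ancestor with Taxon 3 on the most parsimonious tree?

Taxon 4

Character polarity is set by the outgroup: the derived state is whichever differs from the outgroup's state, so for Character 1, Character 3 the derived state is 'no', and for the remaining characters it is 'yes'.
Only Taxon 2, Taxon 3, Taxon 4, and Taxon 9 show the derived state 'no' for Character 1, supporting them as a clade.
Character 2 (derived state 'yes') is unique to Taxon 6 (autapomorphy; uninformative for grouping).
Only Taxon 2, Taxon 3, and Taxon 4 show the derived state 'no' for Character 3, supporting them as a clade.
Only Taxon 2, Taxon 3, Taxon 4, Taxon 6, and Taxon 9 show the derived state 'yes' for Character 4, supporting them as a clade.
Character 5 (derived state 'yes') is shared by all ingroup taxa — unites the whole ingroup.
Character 6: derived state 'yes' in Taxon 3 and Taxon 4 only — synapomorphy for {Taxon 3, Taxon 4}.
Most parsimonious ingroup topology: (((Taxon 9,(Taxon 2,(Taxon 4,Taxon 3))),Taxon 6),Taxon 1).
Taxon 3 and Taxon 4 form a cherry on this tree, so they are sister taxa.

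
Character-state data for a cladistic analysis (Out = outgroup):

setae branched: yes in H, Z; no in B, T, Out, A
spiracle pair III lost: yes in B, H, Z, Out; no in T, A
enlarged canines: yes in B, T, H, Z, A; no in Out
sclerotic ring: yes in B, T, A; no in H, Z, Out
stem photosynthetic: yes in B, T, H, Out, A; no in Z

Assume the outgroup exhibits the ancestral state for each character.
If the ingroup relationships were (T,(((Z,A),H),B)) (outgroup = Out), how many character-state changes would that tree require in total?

9

Map each character onto (T,(((Z,A),H),B)) (rooted by Out) and count the minimum state changes it requires (Fitch parsimony):
setae branched: 2; spiracle pair III lost: 2; enlarged canines: 1; sclerotic ring: 3; stem photosynthetic: 1.
Total tree length = 9.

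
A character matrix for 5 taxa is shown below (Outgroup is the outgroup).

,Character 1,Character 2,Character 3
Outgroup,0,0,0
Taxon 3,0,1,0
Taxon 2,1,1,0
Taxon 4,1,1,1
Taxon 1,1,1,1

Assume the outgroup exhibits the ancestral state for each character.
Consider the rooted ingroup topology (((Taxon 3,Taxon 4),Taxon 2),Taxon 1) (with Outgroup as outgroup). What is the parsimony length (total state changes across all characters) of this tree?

5

Map each character onto (((Taxon 3,Taxon 4),Taxon 2),Taxon 1) (rooted by Outgroup) and count the minimum state changes it requires (Fitch parsimony):
Character 1: 2; Character 2: 1; Character 3: 2.
Total tree length = 5.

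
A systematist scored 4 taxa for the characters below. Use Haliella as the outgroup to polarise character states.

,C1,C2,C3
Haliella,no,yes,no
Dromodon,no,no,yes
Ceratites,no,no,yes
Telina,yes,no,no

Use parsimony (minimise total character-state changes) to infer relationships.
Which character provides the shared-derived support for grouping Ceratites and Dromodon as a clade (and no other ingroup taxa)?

Character polarity is set by the outgroup: the derived state is whichever differs from the outgroup's state, so for C2 the derived state is 'no', and for the remaining characters it is 'yes'.
C1: derived state 'yes' in Telina only — an autapomorphy, so it tells us nothing about relationships among taxa.
All ingroup taxa share the derived state 'no' for C2; it defines the ingroup but does not resolve relationships within it.
C3 (derived state 'yes') is shared by Ceratites and Dromodon — a synapomorphy uniting that clade.
Most parsimonious ingroup topology: ((Dromodon,Ceratites),Telina).
The clade {Ceratites, Dromodon} is supported by C3: its derived state 'yes' occurs in exactly those taxa and in no other taxon (including the outgroup).

C3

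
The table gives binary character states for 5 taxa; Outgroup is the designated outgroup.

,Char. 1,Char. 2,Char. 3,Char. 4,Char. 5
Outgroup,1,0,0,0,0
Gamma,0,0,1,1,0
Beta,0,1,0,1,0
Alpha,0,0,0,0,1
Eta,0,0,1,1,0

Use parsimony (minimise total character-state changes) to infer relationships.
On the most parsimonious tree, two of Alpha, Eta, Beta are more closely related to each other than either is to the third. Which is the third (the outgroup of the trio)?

Character polarity is set by the outgroup: the derived state is whichever differs from the outgroup's state, so for Char. 1 the derived state is '0', and for the remaining characters it is '1'.
All ingroup taxa share the derived state '0' for Char. 1; it defines the ingroup but does not resolve relationships within it.
Char. 2 (derived state '1') is unique to Beta (autapomorphy; uninformative for grouping).
Only Eta and Gamma show the derived state '1' for Char. 3, supporting them as a clade.
Char. 4 (derived state '1') is shared by Beta, Eta, and Gamma — a synapomorphy uniting that clade.
Char. 5: derived state '1' in Alpha only — an autapomorphy, so it tells us nothing about relationships among taxa.
Most parsimonious ingroup topology: (((Gamma,Eta),Beta),Alpha).
Beta and Eta share a more recent common ancestor with each other than either does with Alpha, so Alpha is the least closely related of the three.

Alpha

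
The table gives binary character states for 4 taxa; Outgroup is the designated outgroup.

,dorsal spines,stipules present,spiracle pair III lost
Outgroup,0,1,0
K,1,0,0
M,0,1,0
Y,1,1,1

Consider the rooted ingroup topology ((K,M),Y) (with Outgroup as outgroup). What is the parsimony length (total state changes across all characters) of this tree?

Map each character onto ((K,M),Y) (rooted by Outgroup) and count the minimum state changes it requires (Fitch parsimony):
dorsal spines: 2; stipules present: 1; spiracle pair III lost: 1.
Total tree length = 4.

4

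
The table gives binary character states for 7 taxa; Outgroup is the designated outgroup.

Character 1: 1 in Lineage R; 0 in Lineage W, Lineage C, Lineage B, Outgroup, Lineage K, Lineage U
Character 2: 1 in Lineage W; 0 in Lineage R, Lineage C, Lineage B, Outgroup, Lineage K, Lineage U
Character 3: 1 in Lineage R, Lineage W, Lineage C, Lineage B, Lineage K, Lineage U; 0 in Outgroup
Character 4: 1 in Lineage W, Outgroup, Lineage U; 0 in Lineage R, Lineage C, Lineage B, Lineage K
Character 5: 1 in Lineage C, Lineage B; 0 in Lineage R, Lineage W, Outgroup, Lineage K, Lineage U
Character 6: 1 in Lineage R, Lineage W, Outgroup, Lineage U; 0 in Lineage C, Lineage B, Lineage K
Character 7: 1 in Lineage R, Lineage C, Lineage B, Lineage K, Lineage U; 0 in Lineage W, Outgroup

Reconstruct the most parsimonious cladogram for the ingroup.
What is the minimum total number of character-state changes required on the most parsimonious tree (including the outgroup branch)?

Character polarity is set by the outgroup: the derived state is whichever differs from the outgroup's state, so for Character 4, Character 6 the derived state is '0', and for the remaining characters it is '1'.
Character 1: derived state '1' in Lineage R only — an autapomorphy, so it tells us nothing about relationships among taxa.
Character 2: derived state '1' in Lineage W only — an autapomorphy, so it tells us nothing about relationships among taxa.
All ingroup taxa share the derived state '1' for Character 3; it defines the ingroup but does not resolve relationships within it.
Character 4 (derived state '0') is shared by Lineage B, Lineage C, Lineage K, and Lineage R — a synapomorphy uniting that clade.
Character 5: derived state '1' in Lineage B and Lineage C only — synapomorphy for {Lineage B, Lineage C}.
Character 6 (derived state '0') is shared by Lineage B, Lineage C, and Lineage K — a synapomorphy uniting that clade.
Character 7: derived state '1' in Lineage B, Lineage C, Lineage K, Lineage R, and Lineage U only — synapomorphy for {Lineage B, Lineage C, Lineage K, Lineage R, Lineage U}.
Most parsimonious ingroup topology: (((Lineage R,((Lineage C,Lineage B),Lineage K)),Lineage U),Lineage W).
Changes per character on this tree: Character 1: 1; Character 2: 1; Character 3: 1; Character 4: 1; Character 5: 1; Character 6: 1; Character 7: 1.
Total = 7.

7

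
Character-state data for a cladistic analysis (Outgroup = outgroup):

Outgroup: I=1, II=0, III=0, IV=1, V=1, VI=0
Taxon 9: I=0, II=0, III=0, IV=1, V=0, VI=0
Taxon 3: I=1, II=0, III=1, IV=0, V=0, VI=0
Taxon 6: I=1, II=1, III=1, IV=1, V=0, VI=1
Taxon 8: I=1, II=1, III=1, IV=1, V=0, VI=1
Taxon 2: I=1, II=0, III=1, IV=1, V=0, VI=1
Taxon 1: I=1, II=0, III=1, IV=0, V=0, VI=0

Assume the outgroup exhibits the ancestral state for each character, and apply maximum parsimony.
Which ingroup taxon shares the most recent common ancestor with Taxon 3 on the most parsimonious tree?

Character polarity is set by the outgroup: the derived state is whichever differs from the outgroup's state, so for I, IV, V the derived state is '0', and for the remaining characters it is '1'.
I (derived state '0') is unique to Taxon 9 (autapomorphy; uninformative for grouping).
II: derived state '1' in Taxon 6 and Taxon 8 only — synapomorphy for {Taxon 6, Taxon 8}.
III (derived state '1') is shared by Taxon 1, Taxon 2, Taxon 3, Taxon 6, and Taxon 8 — a synapomorphy uniting that clade.
IV: derived state '0' in Taxon 1 and Taxon 3 only — synapomorphy for {Taxon 1, Taxon 3}.
V (derived state '0') is shared by all ingroup taxa — unites the whole ingroup.
VI: derived state '1' in Taxon 2, Taxon 6, and Taxon 8 only — synapomorphy for {Taxon 2, Taxon 6, Taxon 8}.
Most parsimonious ingroup topology: (Taxon 9,((Taxon 3,Taxon 1),((Taxon 6,Taxon 8),Taxon 2))).
Taxon 3 and Taxon 1 form a cherry on this tree, so they are sister taxa.

Taxon 1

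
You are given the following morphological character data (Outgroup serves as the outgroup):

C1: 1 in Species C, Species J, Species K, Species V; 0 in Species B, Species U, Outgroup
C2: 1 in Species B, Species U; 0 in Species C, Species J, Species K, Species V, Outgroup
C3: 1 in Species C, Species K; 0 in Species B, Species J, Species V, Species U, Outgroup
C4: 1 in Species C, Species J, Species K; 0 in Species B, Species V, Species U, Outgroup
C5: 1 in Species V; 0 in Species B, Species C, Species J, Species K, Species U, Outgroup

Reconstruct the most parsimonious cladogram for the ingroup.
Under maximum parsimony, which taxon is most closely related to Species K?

Species C

The outgroup has state '0' for every character, so '1' is the derived state throughout.
C1: derived state '1' in Species C, Species J, Species K, and Species V only — synapomorphy for {Species C, Species J, Species K, Species V}.
C2 (derived state '1') is shared by Species B and Species U — a synapomorphy uniting that clade.
C3 (derived state '1') is shared by Species C and Species K — a synapomorphy uniting that clade.
Only Species C, Species J, and Species K show the derived state '1' for C4, supporting them as a clade.
C5: derived state '1' in Species V only — an autapomorphy, so it tells us nothing about relationships among taxa.
Most parsimonious ingroup topology: ((Species B,Species U),((Species J,(Species C,Species K)),Species V)).
Species K and Species C form a cherry on this tree, so they are sister taxa.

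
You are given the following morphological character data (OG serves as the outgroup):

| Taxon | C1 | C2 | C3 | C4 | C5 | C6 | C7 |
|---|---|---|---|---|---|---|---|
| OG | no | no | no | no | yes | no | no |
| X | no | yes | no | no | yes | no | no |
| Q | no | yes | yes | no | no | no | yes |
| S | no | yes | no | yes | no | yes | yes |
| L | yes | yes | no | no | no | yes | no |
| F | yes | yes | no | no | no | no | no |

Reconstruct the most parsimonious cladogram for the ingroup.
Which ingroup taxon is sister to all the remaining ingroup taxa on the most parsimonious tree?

Character polarity is set by the outgroup: the derived state is whichever differs from the outgroup's state, so for C5 the derived state is 'no', and for the remaining characters it is 'yes'.
C1 (derived state 'yes') is shared by F and L — a synapomorphy uniting that clade.
All ingroup taxa share the derived state 'yes' for C2; it defines the ingroup but does not resolve relationships within it.
C3: derived state 'yes' in Q only — an autapomorphy, so it tells us nothing about relationships among taxa.
C4: derived state 'yes' in S only — an autapomorphy, so it tells us nothing about relationships among taxa.
C5 (derived state 'no') is shared by F, L, Q, and S — a synapomorphy uniting that clade.
C6 (state 'yes') occurs in L and S but conflicts with the nesting implied by the other characters — most parsimoniously interpreted as homoplasy.
C7: derived state 'yes' in Q and S only — synapomorphy for {Q, S}.
Most parsimonious ingroup topology: (X,((Q,S),(L,F))).
X is sister to the clade containing all other ingroup taxa, so it is the earliest-diverging (most basal) ingroup lineage.

X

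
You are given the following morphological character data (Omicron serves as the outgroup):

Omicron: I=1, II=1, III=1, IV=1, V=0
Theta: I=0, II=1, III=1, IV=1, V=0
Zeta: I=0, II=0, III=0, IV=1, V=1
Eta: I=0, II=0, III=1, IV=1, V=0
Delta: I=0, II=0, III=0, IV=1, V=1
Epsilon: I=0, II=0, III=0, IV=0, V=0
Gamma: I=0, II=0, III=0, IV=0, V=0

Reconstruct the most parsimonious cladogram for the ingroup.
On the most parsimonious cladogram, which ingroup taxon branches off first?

Character polarity is set by the outgroup: the derived state is whichever differs from the outgroup's state, so for I, II, III, IV the derived state is '0', and for the remaining characters it is '1'.
I (derived state '0') is shared by all ingroup taxa — unites the whole ingroup.
II (derived state '0') is shared by Delta, Epsilon, Eta, Gamma, and Zeta — a synapomorphy uniting that clade.
Only Delta, Epsilon, Gamma, and Zeta show the derived state '0' for III, supporting them as a clade.
IV (derived state '0') is shared by Epsilon and Gamma — a synapomorphy uniting that clade.
Only Delta and Zeta show the derived state '1' for V, supporting them as a clade.
Most parsimonious ingroup topology: (Theta,(((Zeta,Delta),(Epsilon,Gamma)),Eta)).
Theta is sister to the clade containing all other ingroup taxa, so it is the earliest-diverging (most basal) ingroup lineage.

Theta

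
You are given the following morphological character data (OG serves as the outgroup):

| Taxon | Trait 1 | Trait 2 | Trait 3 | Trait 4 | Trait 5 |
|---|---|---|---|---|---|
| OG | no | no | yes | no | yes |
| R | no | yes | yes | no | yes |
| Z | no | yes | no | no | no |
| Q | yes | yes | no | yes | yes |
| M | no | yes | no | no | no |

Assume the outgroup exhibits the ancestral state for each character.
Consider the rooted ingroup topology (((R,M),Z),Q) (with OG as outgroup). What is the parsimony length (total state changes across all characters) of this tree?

Map each character onto (((R,M),Z),Q) (rooted by OG) and count the minimum state changes it requires (Fitch parsimony):
Trait 1: 1; Trait 2: 1; Trait 3: 2; Trait 4: 1; Trait 5: 2.
Total tree length = 7.

7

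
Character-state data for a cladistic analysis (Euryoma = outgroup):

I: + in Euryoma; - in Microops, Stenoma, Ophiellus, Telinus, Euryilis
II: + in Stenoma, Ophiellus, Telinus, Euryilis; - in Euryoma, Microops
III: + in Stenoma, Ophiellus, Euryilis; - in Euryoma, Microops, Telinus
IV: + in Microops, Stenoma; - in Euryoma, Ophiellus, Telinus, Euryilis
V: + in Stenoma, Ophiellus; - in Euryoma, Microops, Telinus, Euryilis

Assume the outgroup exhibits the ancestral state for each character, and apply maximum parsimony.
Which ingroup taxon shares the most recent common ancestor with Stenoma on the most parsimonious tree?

Character polarity is set by the outgroup: the derived state is whichever differs from the outgroup's state, so for I the derived state is '-', and for the remaining characters it is '+'.
I (derived state '-') is shared by all ingroup taxa — unites the whole ingroup.
II: derived state '+' in Euryilis, Ophiellus, Stenoma, and Telinus only — synapomorphy for {Euryilis, Ophiellus, Stenoma, Telinus}.
III: derived state '+' in Euryilis, Ophiellus, and Stenoma only — synapomorphy for {Euryilis, Ophiellus, Stenoma}.
IV (state '+') occurs in Microops and Stenoma but conflicts with the nesting implied by the other characters — most parsimoniously interpreted as homoplasy.
V (derived state '+') is shared by Ophiellus and Stenoma — a synapomorphy uniting that clade.
Most parsimonious ingroup topology: (Microops,(((Stenoma,Ophiellus),Euryilis),Telinus)).
Stenoma and Ophiellus form a cherry on this tree, so they are sister taxa.

Ophiellus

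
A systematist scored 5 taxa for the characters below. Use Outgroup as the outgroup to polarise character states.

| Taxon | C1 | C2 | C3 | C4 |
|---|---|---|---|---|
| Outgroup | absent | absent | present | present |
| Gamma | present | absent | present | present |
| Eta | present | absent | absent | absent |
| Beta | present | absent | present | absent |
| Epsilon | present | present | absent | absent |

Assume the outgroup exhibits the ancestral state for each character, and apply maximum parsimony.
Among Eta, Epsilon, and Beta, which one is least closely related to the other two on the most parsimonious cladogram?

Character polarity is set by the outgroup: the derived state is whichever differs from the outgroup's state, so for C3, C4 the derived state is 'absent', and for the remaining characters it is 'present'.
C1 (derived state 'present') is shared by all ingroup taxa — unites the whole ingroup.
C2 (derived state 'present') is unique to Epsilon (autapomorphy; uninformative for grouping).
C3: derived state 'absent' in Epsilon and Eta only — synapomorphy for {Epsilon, Eta}.
C4: derived state 'absent' in Beta, Epsilon, and Eta only — synapomorphy for {Beta, Epsilon, Eta}.
Most parsimonious ingroup topology: (Gamma,((Eta,Epsilon),Beta)).
Eta and Epsilon share a more recent common ancestor with each other than either does with Beta, so Beta is the least closely related of the three.

Beta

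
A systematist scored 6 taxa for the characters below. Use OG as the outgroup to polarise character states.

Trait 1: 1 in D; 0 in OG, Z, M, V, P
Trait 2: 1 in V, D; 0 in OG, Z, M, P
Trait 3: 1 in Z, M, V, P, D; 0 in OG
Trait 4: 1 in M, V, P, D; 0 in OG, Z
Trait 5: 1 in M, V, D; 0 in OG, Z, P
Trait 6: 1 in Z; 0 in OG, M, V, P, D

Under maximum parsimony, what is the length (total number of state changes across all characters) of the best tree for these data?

The outgroup has state '0' for every character, so '1' is the derived state throughout.
Trait 1 (derived state '1') is unique to D (autapomorphy; uninformative for grouping).
Trait 2: derived state '1' in D and V only — synapomorphy for {D, V}.
Trait 3 (derived state '1') is shared by all ingroup taxa — unites the whole ingroup.
Only D, M, P, and V show the derived state '1' for Trait 4, supporting them as a clade.
Only D, M, and V show the derived state '1' for Trait 5, supporting them as a clade.
Trait 6: derived state '1' in Z only — an autapomorphy, so it tells us nothing about relationships among taxa.
Most parsimonious ingroup topology: (Z,((M,(V,D)),P)).
Changes per character on this tree: Trait 1: 1; Trait 2: 1; Trait 3: 1; Trait 4: 1; Trait 5: 1; Trait 6: 1.
Total = 6.

6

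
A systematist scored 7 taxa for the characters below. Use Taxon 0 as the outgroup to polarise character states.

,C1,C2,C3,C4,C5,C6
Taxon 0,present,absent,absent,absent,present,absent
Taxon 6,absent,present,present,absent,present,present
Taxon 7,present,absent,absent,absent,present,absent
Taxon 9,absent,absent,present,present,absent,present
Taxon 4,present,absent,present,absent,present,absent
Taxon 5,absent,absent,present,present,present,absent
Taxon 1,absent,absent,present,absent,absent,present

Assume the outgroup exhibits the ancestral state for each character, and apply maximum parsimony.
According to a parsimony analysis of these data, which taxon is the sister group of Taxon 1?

Taxon 9

Character polarity is set by the outgroup: the derived state is whichever differs from the outgroup's state, so for C1, C5 the derived state is 'absent', and for the remaining characters it is 'present'.
C1 (derived state 'absent') is shared by Taxon 1, Taxon 5, Taxon 6, and Taxon 9 — a synapomorphy uniting that clade.
C2: derived state 'present' in Taxon 6 only — an autapomorphy, so it tells us nothing about relationships among taxa.
C3: derived state 'present' in Taxon 1, Taxon 4, Taxon 5, Taxon 6, and Taxon 9 only — synapomorphy for {Taxon 1, Taxon 4, Taxon 5, Taxon 6, Taxon 9}.
C4 (state 'present') occurs in Taxon 5 and Taxon 9 but conflicts with the nesting implied by the other characters — most parsimoniously interpreted as homoplasy.
C5: derived state 'absent' in Taxon 1 and Taxon 9 only — synapomorphy for {Taxon 1, Taxon 9}.
Only Taxon 1, Taxon 6, and Taxon 9 show the derived state 'present' for C6, supporting them as a clade.
Most parsimonious ingroup topology: ((((Taxon 6,(Taxon 9,Taxon 1)),Taxon 5),Taxon 4),Taxon 7).
Taxon 1 and Taxon 9 form a cherry on this tree, so they are sister taxa.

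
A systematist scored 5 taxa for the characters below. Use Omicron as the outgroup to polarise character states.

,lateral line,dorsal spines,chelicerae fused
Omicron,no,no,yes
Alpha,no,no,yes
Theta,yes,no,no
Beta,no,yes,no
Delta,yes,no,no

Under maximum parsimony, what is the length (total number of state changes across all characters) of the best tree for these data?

3

Character polarity is set by the outgroup: the derived state is whichever differs from the outgroup's state, so for chelicerae fused the derived state is 'no', and for the remaining characters it is 'yes'.
lateral line: derived state 'yes' in Delta and Theta only — synapomorphy for {Delta, Theta}.
dorsal spines: derived state 'yes' in Beta only — an autapomorphy, so it tells us nothing about relationships among taxa.
Only Beta, Delta, and Theta show the derived state 'no' for chelicerae fused, supporting them as a clade.
Most parsimonious ingroup topology: (Alpha,((Theta,Delta),Beta)).
Changes per character on this tree: lateral line: 1; dorsal spines: 1; chelicerae fused: 1.
Total = 3.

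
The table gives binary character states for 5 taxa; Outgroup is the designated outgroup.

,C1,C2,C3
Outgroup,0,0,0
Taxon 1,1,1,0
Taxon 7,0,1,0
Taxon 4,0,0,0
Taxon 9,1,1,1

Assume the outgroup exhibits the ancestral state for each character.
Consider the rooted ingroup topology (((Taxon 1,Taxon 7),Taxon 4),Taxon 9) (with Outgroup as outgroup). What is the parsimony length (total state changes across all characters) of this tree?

5

Map each character onto (((Taxon 1,Taxon 7),Taxon 4),Taxon 9) (rooted by Outgroup) and count the minimum state changes it requires (Fitch parsimony):
C1: 2; C2: 2; C3: 1.
Total tree length = 5.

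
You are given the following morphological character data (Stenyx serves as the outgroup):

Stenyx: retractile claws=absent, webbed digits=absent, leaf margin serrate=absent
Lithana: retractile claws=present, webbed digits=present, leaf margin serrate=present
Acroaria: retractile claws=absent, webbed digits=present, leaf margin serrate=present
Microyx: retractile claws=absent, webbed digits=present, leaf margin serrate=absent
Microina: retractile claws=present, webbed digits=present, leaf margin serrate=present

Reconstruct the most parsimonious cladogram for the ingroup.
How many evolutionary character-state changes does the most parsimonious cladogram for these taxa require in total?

The outgroup has state 'absent' for every character, so 'present' is the derived state throughout.
Only Lithana and Microina show the derived state 'present' for retractile claws, supporting them as a clade.
All ingroup taxa share the derived state 'present' for webbed digits; it defines the ingroup but does not resolve relationships within it.
leaf margin serrate: derived state 'present' in Acroaria, Lithana, and Microina only — synapomorphy for {Acroaria, Lithana, Microina}.
Most parsimonious ingroup topology: (((Lithana,Microina),Acroaria),Microyx).
Changes per character on this tree: retractile claws: 1; webbed digits: 1; leaf margin serrate: 1.
Total = 3.

3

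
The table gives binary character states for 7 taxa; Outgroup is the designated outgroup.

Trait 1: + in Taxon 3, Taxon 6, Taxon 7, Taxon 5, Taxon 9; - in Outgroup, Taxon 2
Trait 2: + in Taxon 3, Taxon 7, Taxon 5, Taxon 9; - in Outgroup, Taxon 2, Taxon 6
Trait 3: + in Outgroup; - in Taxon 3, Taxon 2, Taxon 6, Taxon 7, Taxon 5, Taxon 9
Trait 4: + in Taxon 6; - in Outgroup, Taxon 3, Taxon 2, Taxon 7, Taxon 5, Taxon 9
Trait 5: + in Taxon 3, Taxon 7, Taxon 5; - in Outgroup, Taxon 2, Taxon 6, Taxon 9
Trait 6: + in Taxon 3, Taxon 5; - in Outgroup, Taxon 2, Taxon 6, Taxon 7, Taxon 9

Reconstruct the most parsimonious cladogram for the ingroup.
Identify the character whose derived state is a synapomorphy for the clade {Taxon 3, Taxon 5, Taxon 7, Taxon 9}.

Trait 2

Character polarity is set by the outgroup: the derived state is whichever differs from the outgroup's state, so for Trait 3 the derived state is '-', and for the remaining characters it is '+'.
Trait 1: derived state '+' in Taxon 3, Taxon 5, Taxon 6, Taxon 7, and Taxon 9 only — synapomorphy for {Taxon 3, Taxon 5, Taxon 6, Taxon 7, Taxon 9}.
Trait 2 (derived state '+') is shared by Taxon 3, Taxon 5, Taxon 7, and Taxon 9 — a synapomorphy uniting that clade.
Trait 3 (derived state '-') is shared by all ingroup taxa — unites the whole ingroup.
Trait 4 (derived state '+') is unique to Taxon 6 (autapomorphy; uninformative for grouping).
Only Taxon 3, Taxon 5, and Taxon 7 show the derived state '+' for Trait 5, supporting them as a clade.
Trait 6: derived state '+' in Taxon 3 and Taxon 5 only — synapomorphy for {Taxon 3, Taxon 5}.
Most parsimonious ingroup topology: (((((Taxon 3,Taxon 5),Taxon 7),Taxon 9),Taxon 6),Taxon 2).
The clade {Taxon 3, Taxon 5, Taxon 7, Taxon 9} is supported by Trait 2: its derived state '+' occurs in exactly those taxa and in no other taxon (including the outgroup).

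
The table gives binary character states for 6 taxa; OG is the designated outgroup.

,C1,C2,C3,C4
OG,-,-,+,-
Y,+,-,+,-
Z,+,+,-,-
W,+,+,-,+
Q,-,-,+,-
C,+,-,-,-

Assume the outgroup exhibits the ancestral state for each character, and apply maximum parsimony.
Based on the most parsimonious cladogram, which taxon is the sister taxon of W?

Z

Character polarity is set by the outgroup: the derived state is whichever differs from the outgroup's state, so for C3 the derived state is '-', and for the remaining characters it is '+'.
C1 (derived state '+') is shared by C, W, Y, and Z — a synapomorphy uniting that clade.
Only W and Z show the derived state '+' for C2, supporting them as a clade.
C3: derived state '-' in C, W, and Z only — synapomorphy for {C, W, Z}.
C4: derived state '+' in W only — an autapomorphy, so it tells us nothing about relationships among taxa.
Most parsimonious ingroup topology: ((Y,((Z,W),C)),Q).
W and Z form a cherry on this tree, so they are sister taxa.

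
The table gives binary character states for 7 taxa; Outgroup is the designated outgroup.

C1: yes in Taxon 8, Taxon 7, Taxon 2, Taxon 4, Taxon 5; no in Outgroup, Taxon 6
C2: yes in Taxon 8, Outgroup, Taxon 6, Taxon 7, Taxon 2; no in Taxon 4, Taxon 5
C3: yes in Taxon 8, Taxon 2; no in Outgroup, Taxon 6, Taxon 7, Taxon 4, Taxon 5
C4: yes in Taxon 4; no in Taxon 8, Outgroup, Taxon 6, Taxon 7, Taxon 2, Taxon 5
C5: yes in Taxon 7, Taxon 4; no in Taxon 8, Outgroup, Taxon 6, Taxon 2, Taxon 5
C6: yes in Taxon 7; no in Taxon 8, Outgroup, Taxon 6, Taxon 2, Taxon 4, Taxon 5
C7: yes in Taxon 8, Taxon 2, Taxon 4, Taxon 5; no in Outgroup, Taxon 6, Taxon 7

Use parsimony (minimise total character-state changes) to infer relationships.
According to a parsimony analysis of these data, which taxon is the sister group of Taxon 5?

Taxon 4

Character polarity is set by the outgroup: the derived state is whichever differs from the outgroup's state, so for C2 the derived state is 'no', and for the remaining characters it is 'yes'.
C1 (derived state 'yes') is shared by Taxon 2, Taxon 4, Taxon 5, Taxon 7, and Taxon 8 — a synapomorphy uniting that clade.
C2 (derived state 'no') is shared by Taxon 4 and Taxon 5 — a synapomorphy uniting that clade.
Only Taxon 2 and Taxon 8 show the derived state 'yes' for C3, supporting them as a clade.
C4: derived state 'yes' in Taxon 4 only — an autapomorphy, so it tells us nothing about relationships among taxa.
C5 groups Taxon 4 and Taxon 7, which is incompatible with the clades supported by the remaining characters; treating it as convergent (homoplasy) costs fewer steps than any alternative tree.
C6: derived state 'yes' in Taxon 7 only — an autapomorphy, so it tells us nothing about relationships among taxa.
C7: derived state 'yes' in Taxon 2, Taxon 4, Taxon 5, and Taxon 8 only — synapomorphy for {Taxon 2, Taxon 4, Taxon 5, Taxon 8}.
Most parsimonious ingroup topology: ((((Taxon 4,Taxon 5),(Taxon 2,Taxon 8)),Taxon 7),Taxon 6).
Taxon 5 and Taxon 4 form a cherry on this tree, so they are sister taxa.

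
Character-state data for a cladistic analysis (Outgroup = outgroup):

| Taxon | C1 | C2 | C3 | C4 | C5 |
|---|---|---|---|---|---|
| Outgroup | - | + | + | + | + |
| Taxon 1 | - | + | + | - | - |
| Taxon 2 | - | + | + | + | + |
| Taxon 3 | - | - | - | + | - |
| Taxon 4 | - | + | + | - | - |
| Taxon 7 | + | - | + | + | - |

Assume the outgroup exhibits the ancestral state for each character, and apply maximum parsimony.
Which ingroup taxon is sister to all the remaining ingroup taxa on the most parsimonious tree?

Character polarity is set by the outgroup: the derived state is whichever differs from the outgroup's state, so for C2, C3, C4, C5 the derived state is '-', and for the remaining characters it is '+'.
C1 (derived state '+') is unique to Taxon 7 (autapomorphy; uninformative for grouping).
C2 (derived state '-') is shared by Taxon 3 and Taxon 7 — a synapomorphy uniting that clade.
C3 (derived state '-') is unique to Taxon 3 (autapomorphy; uninformative for grouping).
C4 (derived state '-') is shared by Taxon 1 and Taxon 4 — a synapomorphy uniting that clade.
C5 (derived state '-') is shared by Taxon 1, Taxon 3, Taxon 4, and Taxon 7 — a synapomorphy uniting that clade.
Most parsimonious ingroup topology: (((Taxon 1,Taxon 4),(Taxon 3,Taxon 7)),Taxon 2).
Taxon 2 is sister to the clade containing all other ingroup taxa, so it is the earliest-diverging (most basal) ingroup lineage.

Taxon 2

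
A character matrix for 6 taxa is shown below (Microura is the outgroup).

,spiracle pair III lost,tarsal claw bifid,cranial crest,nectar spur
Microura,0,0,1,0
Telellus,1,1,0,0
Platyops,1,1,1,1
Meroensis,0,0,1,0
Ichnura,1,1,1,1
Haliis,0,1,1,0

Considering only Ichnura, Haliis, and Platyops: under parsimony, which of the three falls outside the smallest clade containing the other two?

Character polarity is set by the outgroup: the derived state is whichever differs from the outgroup's state, so for cranial crest the derived state is '0', and for the remaining characters it is '1'.
Only Ichnura, Platyops, and Telellus show the derived state '1' for spiracle pair III lost, supporting them as a clade.
tarsal claw bifid (derived state '1') is shared by Haliis, Ichnura, Platyops, and Telellus — a synapomorphy uniting that clade.
cranial crest: derived state '0' in Telellus only — an autapomorphy, so it tells us nothing about relationships among taxa.
nectar spur (derived state '1') is shared by Ichnura and Platyops — a synapomorphy uniting that clade.
Most parsimonious ingroup topology: (((Telellus,(Platyops,Ichnura)),Haliis),Meroensis).
Ichnura and Platyops share a more recent common ancestor with each other than either does with Haliis, so Haliis is the least closely related of the three.

Haliis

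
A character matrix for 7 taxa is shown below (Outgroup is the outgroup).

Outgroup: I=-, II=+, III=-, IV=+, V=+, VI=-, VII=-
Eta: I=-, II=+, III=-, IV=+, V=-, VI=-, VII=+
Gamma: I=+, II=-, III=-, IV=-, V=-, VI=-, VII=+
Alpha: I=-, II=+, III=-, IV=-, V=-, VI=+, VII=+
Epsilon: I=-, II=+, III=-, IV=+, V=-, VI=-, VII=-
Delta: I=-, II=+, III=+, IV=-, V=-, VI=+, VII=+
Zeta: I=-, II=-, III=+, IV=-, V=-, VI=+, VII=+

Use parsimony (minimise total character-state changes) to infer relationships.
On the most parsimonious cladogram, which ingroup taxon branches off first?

Character polarity is set by the outgroup: the derived state is whichever differs from the outgroup's state, so for II, IV, V the derived state is '-', and for the remaining characters it is '+'.
I: derived state '+' in Gamma only — an autapomorphy, so it tells us nothing about relationships among taxa.
II groups Gamma and Zeta, which is incompatible with the clades supported by the remaining characters; treating it as convergent (homoplasy) costs fewer steps than any alternative tree.
III (derived state '+') is shared by Delta and Zeta — a synapomorphy uniting that clade.
IV (derived state '-') is shared by Alpha, Delta, Gamma, and Zeta — a synapomorphy uniting that clade.
All ingroup taxa share the derived state '-' for V; it defines the ingroup but does not resolve relationships within it.
Only Alpha, Delta, and Zeta show the derived state '+' for VI, supporting them as a clade.
Only Alpha, Delta, Eta, Gamma, and Zeta show the derived state '+' for VII, supporting them as a clade.
Most parsimonious ingroup topology: ((Eta,(Gamma,(Alpha,(Delta,Zeta)))),Epsilon).
Epsilon is sister to the clade containing all other ingroup taxa, so it is the earliest-diverging (most basal) ingroup lineage.

Epsilon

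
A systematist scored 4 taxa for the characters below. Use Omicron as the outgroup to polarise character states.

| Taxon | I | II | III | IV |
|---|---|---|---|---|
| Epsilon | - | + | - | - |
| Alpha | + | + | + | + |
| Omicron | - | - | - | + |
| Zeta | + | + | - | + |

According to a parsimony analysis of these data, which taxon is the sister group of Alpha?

Character polarity is set by the outgroup: the derived state is whichever differs from the outgroup's state, so for IV the derived state is '-', and for the remaining characters it is '+'.
Only Alpha and Zeta show the derived state '+' for I, supporting them as a clade.
II (derived state '+') is shared by all ingroup taxa — unites the whole ingroup.
III (derived state '+') is unique to Alpha (autapomorphy; uninformative for grouping).
IV (derived state '-') is unique to Epsilon (autapomorphy; uninformative for grouping).
Most parsimonious ingroup topology: (Epsilon,(Alpha,Zeta)).
Alpha and Zeta form a cherry on this tree, so they are sister taxa.

Zeta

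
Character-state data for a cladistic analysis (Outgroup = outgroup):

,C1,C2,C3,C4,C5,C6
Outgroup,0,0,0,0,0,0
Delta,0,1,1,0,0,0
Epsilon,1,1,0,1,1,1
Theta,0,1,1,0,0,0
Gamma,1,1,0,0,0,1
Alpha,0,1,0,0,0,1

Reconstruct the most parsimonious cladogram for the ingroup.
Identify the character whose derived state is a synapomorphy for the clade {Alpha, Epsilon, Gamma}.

C6

The outgroup has state '0' for every character, so '1' is the derived state throughout.
C1: derived state '1' in Epsilon and Gamma only — synapomorphy for {Epsilon, Gamma}.
All ingroup taxa share the derived state '1' for C2; it defines the ingroup but does not resolve relationships within it.
Only Delta and Theta show the derived state '1' for C3, supporting them as a clade.
C4: derived state '1' in Epsilon only — an autapomorphy, so it tells us nothing about relationships among taxa.
C5: derived state '1' in Epsilon only — an autapomorphy, so it tells us nothing about relationships among taxa.
C6 (derived state '1') is shared by Alpha, Epsilon, and Gamma — a synapomorphy uniting that clade.
Most parsimonious ingroup topology: (((Gamma,Epsilon),Alpha),(Delta,Theta)).
The clade {Alpha, Epsilon, Gamma} is supported by C6: its derived state '1' occurs in exactly those taxa and in no other taxon (including the outgroup).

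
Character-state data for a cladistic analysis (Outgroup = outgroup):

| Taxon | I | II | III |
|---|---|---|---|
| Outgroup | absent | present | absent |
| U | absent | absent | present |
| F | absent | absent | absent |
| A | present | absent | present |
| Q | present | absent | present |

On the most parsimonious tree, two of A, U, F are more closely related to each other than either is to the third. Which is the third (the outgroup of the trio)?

Character polarity is set by the outgroup: the derived state is whichever differs from the outgroup's state, so for II the derived state is 'absent', and for the remaining characters it is 'present'.
I: derived state 'present' in A and Q only — synapomorphy for {A, Q}.
All ingroup taxa share the derived state 'absent' for II; it defines the ingroup but does not resolve relationships within it.
Only A, Q, and U show the derived state 'present' for III, supporting them as a clade.
Most parsimonious ingroup topology: ((U,(A,Q)),F).
U and A share a more recent common ancestor with each other than either does with F, so F is the least closely related of the three.

F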